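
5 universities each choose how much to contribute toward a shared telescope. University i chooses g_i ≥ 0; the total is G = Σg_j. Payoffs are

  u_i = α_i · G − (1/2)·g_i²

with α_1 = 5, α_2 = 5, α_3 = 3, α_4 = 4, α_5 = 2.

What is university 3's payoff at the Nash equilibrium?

University i's FOC: ∂u_i/∂g_i = α_i − g_i = 0, so g_i* = α_i.
NE contributions = (5, 5, 3, 4, 2); G = 19.
u_3 = α_3·G − ½·(g_3)² = 3·19 − ½·3² = 52.5.

52.5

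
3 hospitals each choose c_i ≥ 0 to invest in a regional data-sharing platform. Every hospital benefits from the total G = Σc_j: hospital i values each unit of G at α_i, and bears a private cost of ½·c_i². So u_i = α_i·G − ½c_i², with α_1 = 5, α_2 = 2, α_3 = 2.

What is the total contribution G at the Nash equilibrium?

Hospital i's FOC: ∂u_i/∂c_i = α_i − c_i = 0, so c_i* = α_i.
NE contributions = (5, 2, 2); G = 9.

9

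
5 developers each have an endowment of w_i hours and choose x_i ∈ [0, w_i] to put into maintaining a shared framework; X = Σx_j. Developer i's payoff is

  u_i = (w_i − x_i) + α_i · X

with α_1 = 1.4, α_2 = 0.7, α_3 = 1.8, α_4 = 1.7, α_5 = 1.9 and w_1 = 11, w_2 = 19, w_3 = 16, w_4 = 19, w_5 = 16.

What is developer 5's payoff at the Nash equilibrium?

117.8

∂u_i/∂x_i = α_i − 1, so developer i contributes w_i if α_i > 1, else 0.
α_i > 1 for i ∈ {1, 3, 4, 5}; NE contributions (11, 0, 16, 19, 16), X = 62.
u_5 = (16 − 16) + 1.9·62 = 117.8.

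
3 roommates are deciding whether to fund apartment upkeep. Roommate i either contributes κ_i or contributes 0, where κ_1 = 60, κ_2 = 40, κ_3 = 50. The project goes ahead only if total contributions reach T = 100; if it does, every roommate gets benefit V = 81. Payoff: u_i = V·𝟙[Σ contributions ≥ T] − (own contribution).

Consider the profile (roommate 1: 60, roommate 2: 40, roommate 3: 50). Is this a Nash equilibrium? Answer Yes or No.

Total = 150 ≥ 100: provided.
Roommate 1 (pledges 60, payoff 21): dropping to 0 → total 90, payoff 0. No gain.
Roommate 2 (pledges 40, payoff 41): dropping to 0 → total 110, payoff 81. Profitable deviation.

No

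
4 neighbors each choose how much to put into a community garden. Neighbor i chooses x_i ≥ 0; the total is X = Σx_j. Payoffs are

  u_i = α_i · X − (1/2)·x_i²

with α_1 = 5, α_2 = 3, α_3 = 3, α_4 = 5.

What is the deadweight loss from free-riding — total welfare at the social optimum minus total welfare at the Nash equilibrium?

Neighbor i's FOC: ∂u_i/∂x_i = α_i − x_i = 0, so x_i* = α_i.
NE contributions = (5, 3, 3, 5); X = 16.
W^NE = (Σα)·X − ½Σα_i² = 16² − ½·68 = 222.
Planner sets x_i = Σα_j = 16 for every i, so X^SO = 4·16 = 64.
W^SO = (Σα)·X^SO − ½·4·(Σα)² = (4/2)·16² = 512.
Deadweight loss = W^SO − W^NE = 290.

290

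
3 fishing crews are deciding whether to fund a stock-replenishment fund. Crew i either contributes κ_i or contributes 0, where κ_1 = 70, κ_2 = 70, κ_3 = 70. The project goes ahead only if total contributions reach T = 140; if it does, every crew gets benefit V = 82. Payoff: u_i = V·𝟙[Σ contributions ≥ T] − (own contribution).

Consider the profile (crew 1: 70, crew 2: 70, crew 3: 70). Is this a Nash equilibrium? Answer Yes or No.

Total = 210 ≥ 140: provided.
Crew 1 (pledges 70, payoff 12): dropping to 0 → total 140, payoff 82. Profitable deviation.

No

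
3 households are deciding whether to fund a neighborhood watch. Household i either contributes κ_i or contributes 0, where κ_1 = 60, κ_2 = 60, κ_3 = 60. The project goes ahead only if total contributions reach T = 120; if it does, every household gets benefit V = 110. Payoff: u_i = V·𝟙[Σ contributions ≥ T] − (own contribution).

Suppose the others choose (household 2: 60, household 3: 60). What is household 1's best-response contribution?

Others' total = 120 ≥ 120; contributing adds cost 60 for no extra benefit.
Best response: 0.

0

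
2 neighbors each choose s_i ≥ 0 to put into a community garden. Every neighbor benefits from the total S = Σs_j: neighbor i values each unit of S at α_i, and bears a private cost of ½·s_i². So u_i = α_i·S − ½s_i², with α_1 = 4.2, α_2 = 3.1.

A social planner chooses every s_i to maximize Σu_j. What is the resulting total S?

Planner FOC: ∂(Σu_j)/∂s_i = (Σα_j) − s_i = 0, so s_i^SO = Σα_j = 7.3 for every i; S^SO = 14.6.

14.6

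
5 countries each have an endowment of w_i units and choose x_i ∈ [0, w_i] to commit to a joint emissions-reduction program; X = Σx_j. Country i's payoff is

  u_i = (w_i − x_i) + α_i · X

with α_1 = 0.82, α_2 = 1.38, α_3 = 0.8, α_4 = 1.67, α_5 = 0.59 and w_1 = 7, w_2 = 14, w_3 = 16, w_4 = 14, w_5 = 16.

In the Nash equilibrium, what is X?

∂u_i/∂x_i = α_i − 1, so country i contributes w_i if α_i > 1, else 0.
α_i > 1 for i ∈ {2, 4}; NE contributions (0, 14, 0, 14, 0), X = 28.

28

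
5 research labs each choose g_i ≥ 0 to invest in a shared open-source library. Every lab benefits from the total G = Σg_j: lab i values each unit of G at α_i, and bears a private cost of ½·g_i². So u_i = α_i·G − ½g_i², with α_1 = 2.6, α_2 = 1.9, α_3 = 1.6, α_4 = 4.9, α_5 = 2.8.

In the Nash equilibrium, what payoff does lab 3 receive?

Lab i's FOC: ∂u_i/∂g_i = α_i − g_i = 0, so g_i* = α_i.
NE contributions = (2.6, 1.9, 1.6, 4.9, 2.8); G = 13.8.
u_3 = α_3·G − ½·(g_3)² = 1.6·13.8 − ½·1.6² = 20.8.

20.8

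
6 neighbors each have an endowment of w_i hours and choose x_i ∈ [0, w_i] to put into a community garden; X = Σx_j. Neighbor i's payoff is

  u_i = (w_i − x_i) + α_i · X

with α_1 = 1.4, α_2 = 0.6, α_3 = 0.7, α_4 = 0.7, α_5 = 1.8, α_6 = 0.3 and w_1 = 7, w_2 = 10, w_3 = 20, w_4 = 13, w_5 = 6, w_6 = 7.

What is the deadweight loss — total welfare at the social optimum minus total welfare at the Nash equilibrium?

∂u_i/∂x_i = α_i − 1, so neighbor i contributes w_i if α_i > 1, else 0.
α_i > 1 for i ∈ {1, 5}; NE contributions (7, 0, 0, 0, 6, 0), X = 13.
W^NE = Σw_i − X^NE + (Σα_i)·X^NE = 63 + 4.5·13 = 121.5.
Planner: ∂(Σu_j)/∂x_i = Σα_j − 1 = 4.5 > 0, so everyone contributes w_i; X^SO = 63, W^SO = 63 + 4.5·63 = 346.5.
Deadweight loss = 225.

225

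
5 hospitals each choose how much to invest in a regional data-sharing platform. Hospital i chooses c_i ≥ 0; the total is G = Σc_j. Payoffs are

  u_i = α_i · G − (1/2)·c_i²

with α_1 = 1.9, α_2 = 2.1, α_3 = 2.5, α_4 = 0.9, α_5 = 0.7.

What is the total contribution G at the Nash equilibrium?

Hospital i's FOC: ∂u_i/∂c_i = α_i − c_i = 0, so c_i* = α_i.
NE contributions = (1.9, 2.1, 2.5, 0.9, 0.7); G = 8.1.

8.1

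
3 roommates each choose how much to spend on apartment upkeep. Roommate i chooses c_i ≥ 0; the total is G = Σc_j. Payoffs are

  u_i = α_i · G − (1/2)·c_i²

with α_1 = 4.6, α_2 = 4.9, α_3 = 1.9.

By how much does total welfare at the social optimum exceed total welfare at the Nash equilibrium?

Roommate i's FOC: ∂u_i/∂c_i = α_i − c_i = 0, so c_i* = α_i.
NE contributions = (4.6, 4.9, 1.9); G = 11.4.
W^NE = (Σα)·G − ½Σα_i² = 11.4² − ½·48.78 = 105.57.
Planner sets c_i = Σα_j = 11.4 for every i, so G^SO = 3·11.4 = 34.2.
W^SO = (Σα)·G^SO − ½·3·(Σα)² = (3/2)·11.4² = 194.94.
Deadweight loss = W^SO − W^NE = 89.37.

89.37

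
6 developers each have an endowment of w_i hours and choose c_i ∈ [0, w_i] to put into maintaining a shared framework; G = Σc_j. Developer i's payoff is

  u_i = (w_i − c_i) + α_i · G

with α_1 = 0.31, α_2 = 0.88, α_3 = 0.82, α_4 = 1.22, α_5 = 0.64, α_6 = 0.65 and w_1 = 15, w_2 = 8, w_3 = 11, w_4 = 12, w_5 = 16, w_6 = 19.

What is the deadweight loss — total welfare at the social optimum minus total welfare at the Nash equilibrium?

242.88

∂u_i/∂c_i = α_i − 1, so developer i contributes w_i if α_i > 1, else 0.
α_i > 1 for i ∈ {4}; NE contributions (0, 0, 0, 12, 0, 0), G = 12.
W^NE = Σw_i − G^NE + (Σα_i)·G^NE = 81 + 3.52·12 = 123.24.
Planner: ∂(Σu_j)/∂c_i = Σα_j − 1 = 3.52 > 0, so everyone contributes w_i; G^SO = 81, W^SO = 81 + 3.52·81 = 366.12.
Deadweight loss = 242.88.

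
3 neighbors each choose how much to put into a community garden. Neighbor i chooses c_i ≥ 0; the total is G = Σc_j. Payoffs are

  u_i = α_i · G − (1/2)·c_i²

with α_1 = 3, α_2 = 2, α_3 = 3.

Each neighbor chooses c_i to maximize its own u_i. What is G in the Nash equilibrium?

8

Neighbor i's FOC: ∂u_i/∂c_i = α_i − c_i = 0, so c_i* = α_i.
NE contributions = (3, 2, 3); G = 8.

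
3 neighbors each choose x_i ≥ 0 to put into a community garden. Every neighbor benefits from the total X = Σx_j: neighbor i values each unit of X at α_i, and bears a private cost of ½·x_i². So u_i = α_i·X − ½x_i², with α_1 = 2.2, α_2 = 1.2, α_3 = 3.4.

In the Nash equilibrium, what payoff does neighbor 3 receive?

Neighbor i's FOC: ∂u_i/∂x_i = α_i − x_i = 0, so x_i* = α_i.
NE contributions = (2.2, 1.2, 3.4); X = 6.8.
u_3 = α_3·X − ½·(x_3)² = 3.4·6.8 − ½·3.4² = 17.34.

17.34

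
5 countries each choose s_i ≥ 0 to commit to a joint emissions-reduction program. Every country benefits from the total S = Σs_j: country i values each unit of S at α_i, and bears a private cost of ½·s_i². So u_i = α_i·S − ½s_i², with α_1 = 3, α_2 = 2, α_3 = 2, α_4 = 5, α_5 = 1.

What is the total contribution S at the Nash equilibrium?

13

Country i's FOC: ∂u_i/∂s_i = α_i − s_i = 0, so s_i* = α_i.
NE contributions = (3, 2, 2, 5, 1); S = 13.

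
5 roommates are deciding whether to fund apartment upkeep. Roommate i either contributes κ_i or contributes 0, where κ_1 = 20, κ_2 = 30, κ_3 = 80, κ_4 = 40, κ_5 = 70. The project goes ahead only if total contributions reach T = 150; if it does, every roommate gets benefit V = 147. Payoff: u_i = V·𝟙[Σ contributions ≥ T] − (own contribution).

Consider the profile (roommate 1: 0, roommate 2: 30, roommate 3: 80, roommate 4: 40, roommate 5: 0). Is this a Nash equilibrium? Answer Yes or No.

Total = 150 ≥ 150: provided.
Roommate 1 (pledges 0, payoff 147): pledging 20 → total 170, payoff 127. No gain.
Roommate 2 (pledges 30, payoff 117): dropping to 0 → total 120, payoff 0. No gain.
Roommate 3 (pledges 80, payoff 67): dropping to 0 → total 70, payoff 0. No gain.
Roommate 4 (pledges 40, payoff 107): dropping to 0 → total 110, payoff 0. No gain.
Roommate 5 (pledges 0, payoff 147): pledging 70 → total 220, payoff 77. No gain.

Yes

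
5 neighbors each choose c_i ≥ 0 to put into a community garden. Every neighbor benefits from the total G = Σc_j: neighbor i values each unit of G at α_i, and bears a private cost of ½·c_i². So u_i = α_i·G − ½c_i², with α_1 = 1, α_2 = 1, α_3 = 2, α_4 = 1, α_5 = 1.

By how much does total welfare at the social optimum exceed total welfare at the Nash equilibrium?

Neighbor i's FOC: ∂u_i/∂c_i = α_i − c_i = 0, so c_i* = α_i.
NE contributions = (1, 1, 2, 1, 1); G = 6.
W^NE = (Σα)·G − ½Σα_i² = 6² − ½·8 = 32.
Planner sets c_i = Σα_j = 6 for every i, so G^SO = 5·6 = 30.
W^SO = (Σα)·G^SO − ½·5·(Σα)² = (5/2)·6² = 90.
Deadweight loss = W^SO − W^NE = 58.

58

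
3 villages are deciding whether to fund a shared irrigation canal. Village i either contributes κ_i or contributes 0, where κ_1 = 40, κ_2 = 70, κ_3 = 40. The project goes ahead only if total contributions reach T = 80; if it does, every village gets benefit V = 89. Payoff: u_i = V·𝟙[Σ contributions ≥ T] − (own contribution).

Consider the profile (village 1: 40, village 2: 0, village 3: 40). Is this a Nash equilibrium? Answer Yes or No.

Total = 80 ≥ 80: provided.
Village 1 (pledges 40, payoff 49): dropping to 0 → total 40, payoff 0. No gain.
Village 2 (pledges 0, payoff 89): pledging 70 → total 150, payoff 19. No gain.
Village 3 (pledges 40, payoff 49): dropping to 0 → total 40, payoff 0. No gain.

Yes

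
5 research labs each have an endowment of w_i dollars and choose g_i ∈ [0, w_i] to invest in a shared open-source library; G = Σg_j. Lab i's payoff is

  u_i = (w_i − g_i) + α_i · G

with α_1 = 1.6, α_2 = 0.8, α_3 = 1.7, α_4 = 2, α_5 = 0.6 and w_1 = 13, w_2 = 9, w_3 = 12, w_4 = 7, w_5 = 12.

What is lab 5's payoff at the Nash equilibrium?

31.2

∂u_i/∂g_i = α_i − 1, so lab i contributes w_i if α_i > 1, else 0.
α_i > 1 for i ∈ {1, 3, 4}; NE contributions (13, 0, 12, 7, 0), G = 32.
u_5 = (12 − 0) + 0.6·32 = 31.2.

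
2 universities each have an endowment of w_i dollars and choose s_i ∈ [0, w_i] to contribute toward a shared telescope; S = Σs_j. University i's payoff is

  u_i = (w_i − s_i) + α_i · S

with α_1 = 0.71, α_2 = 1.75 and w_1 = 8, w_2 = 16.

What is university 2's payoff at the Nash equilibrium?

∂u_i/∂s_i = α_i − 1, so university i contributes w_i if α_i > 1, else 0.
α_i > 1 for i ∈ {2}; NE contributions (0, 16), S = 16.
u_2 = (16 − 16) + 1.75·16 = 28.

28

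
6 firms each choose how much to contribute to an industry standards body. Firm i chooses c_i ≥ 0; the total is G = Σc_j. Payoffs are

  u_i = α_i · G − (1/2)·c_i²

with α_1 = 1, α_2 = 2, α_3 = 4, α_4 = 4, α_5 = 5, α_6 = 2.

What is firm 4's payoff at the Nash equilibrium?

Firm i's FOC: ∂u_i/∂c_i = α_i − c_i = 0, so c_i* = α_i.
NE contributions = (1, 2, 4, 4, 5, 2); G = 18.
u_4 = α_4·G − ½·(c_4)² = 4·18 − ½·4² = 64.

64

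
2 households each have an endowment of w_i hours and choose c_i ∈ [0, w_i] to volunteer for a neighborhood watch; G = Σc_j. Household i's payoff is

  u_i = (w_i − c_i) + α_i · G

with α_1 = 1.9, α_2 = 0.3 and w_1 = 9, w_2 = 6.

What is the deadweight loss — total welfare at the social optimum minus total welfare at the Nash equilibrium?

7.2

∂u_i/∂c_i = α_i − 1, so household i contributes w_i if α_i > 1, else 0.
α_i > 1 for i ∈ {1}; NE contributions (9, 0), G = 9.
W^NE = Σw_i − G^NE + (Σα_i)·G^NE = 15 + 1.2·9 = 25.8.
Planner: ∂(Σu_j)/∂c_i = Σα_j − 1 = 1.2 > 0, so everyone contributes w_i; G^SO = 15, W^SO = 15 + 1.2·15 = 33.
Deadweight loss = 7.2.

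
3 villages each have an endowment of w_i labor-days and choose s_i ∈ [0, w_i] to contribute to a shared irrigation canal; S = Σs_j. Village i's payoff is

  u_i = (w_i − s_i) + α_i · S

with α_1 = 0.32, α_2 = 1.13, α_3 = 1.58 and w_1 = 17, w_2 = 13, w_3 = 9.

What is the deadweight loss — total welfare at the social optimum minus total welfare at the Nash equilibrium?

∂u_i/∂s_i = α_i − 1, so village i contributes w_i if α_i > 1, else 0.
α_i > 1 for i ∈ {2, 3}; NE contributions (0, 13, 9), S = 22.
W^NE = Σw_i − S^NE + (Σα_i)·S^NE = 39 + 2.03·22 = 83.66.
Planner: ∂(Σu_j)/∂s_i = Σα_j − 1 = 2.03 > 0, so everyone contributes w_i; S^SO = 39, W^SO = 39 + 2.03·39 = 118.17.
Deadweight loss = 34.51.

34.51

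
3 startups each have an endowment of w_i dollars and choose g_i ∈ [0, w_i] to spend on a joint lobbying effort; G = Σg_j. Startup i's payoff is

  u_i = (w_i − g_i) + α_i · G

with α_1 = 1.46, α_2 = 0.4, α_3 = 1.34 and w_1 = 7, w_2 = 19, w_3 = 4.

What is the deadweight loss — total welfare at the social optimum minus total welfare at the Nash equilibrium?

41.8

∂u_i/∂g_i = α_i − 1, so startup i contributes w_i if α_i > 1, else 0.
α_i > 1 for i ∈ {1, 3}; NE contributions (7, 0, 4), G = 11.
W^NE = Σw_i − G^NE + (Σα_i)·G^NE = 30 + 2.2·11 = 54.2.
Planner: ∂(Σu_j)/∂g_i = Σα_j − 1 = 2.2 > 0, so everyone contributes w_i; G^SO = 30, W^SO = 30 + 2.2·30 = 96.
Deadweight loss = 41.8.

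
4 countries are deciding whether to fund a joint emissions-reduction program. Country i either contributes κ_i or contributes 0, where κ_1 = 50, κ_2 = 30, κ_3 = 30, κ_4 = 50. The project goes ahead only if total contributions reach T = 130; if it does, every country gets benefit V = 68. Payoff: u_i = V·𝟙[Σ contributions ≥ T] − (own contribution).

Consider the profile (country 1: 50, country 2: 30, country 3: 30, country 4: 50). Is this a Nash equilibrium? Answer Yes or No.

Total = 160 ≥ 130: provided.
Country 1 (pledges 50, payoff 18): dropping to 0 → total 110, payoff 0. No gain.
Country 2 (pledges 30, payoff 38): dropping to 0 → total 130, payoff 68. Profitable deviation.

No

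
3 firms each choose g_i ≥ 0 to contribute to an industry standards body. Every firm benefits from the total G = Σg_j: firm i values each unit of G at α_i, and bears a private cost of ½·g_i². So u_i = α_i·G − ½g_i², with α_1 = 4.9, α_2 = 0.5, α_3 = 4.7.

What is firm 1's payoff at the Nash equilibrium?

Firm i's FOC: ∂u_i/∂g_i = α_i − g_i = 0, so g_i* = α_i.
NE contributions = (4.9, 0.5, 4.7); G = 10.1.
u_1 = α_1·G − ½·(g_1)² = 4.9·10.1 − ½·4.9² = 37.485.

37.485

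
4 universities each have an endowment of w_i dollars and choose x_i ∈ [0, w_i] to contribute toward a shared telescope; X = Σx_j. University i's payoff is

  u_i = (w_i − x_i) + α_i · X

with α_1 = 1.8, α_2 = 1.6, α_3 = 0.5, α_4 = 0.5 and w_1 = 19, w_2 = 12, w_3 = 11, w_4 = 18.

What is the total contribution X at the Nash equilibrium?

∂u_i/∂x_i = α_i − 1, so university i contributes w_i if α_i > 1, else 0.
α_i > 1 for i ∈ {1, 2}; NE contributions (19, 12, 0, 0), X = 31.

31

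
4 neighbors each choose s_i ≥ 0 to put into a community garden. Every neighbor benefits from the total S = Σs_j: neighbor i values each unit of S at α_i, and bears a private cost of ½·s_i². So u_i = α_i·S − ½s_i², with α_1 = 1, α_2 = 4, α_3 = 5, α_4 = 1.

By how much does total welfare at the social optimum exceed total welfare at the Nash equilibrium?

Neighbor i's FOC: ∂u_i/∂s_i = α_i − s_i = 0, so s_i* = α_i.
NE contributions = (1, 4, 5, 1); S = 11.
W^NE = (Σα)·S − ½Σα_i² = 11² − ½·43 = 99.5.
Planner sets s_i = Σα_j = 11 for every i, so S^SO = 4·11 = 44.
W^SO = (Σα)·S^SO − ½·4·(Σα)² = (4/2)·11² = 242.
Deadweight loss = W^SO − W^NE = 142.5.

142.5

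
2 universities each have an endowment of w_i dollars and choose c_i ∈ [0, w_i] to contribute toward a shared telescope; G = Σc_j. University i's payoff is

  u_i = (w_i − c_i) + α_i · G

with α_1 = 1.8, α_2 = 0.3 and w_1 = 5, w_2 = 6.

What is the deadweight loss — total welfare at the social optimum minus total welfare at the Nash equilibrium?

6.6

∂u_i/∂c_i = α_i − 1, so university i contributes w_i if α_i > 1, else 0.
α_i > 1 for i ∈ {1}; NE contributions (5, 0), G = 5.
W^NE = Σw_i − G^NE + (Σα_i)·G^NE = 11 + 1.1·5 = 16.5.
Planner: ∂(Σu_j)/∂c_i = Σα_j − 1 = 1.1 > 0, so everyone contributes w_i; G^SO = 11, W^SO = 11 + 1.1·11 = 23.1.
Deadweight loss = 6.6.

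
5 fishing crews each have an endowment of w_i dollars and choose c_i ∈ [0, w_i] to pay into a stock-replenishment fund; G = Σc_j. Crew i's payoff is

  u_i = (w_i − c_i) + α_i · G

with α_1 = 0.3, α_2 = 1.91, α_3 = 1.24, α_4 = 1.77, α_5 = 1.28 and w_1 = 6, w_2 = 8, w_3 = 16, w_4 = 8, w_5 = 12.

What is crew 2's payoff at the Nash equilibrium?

84.04

∂u_i/∂c_i = α_i − 1, so crew i contributes w_i if α_i > 1, else 0.
α_i > 1 for i ∈ {2, 3, 4, 5}; NE contributions (0, 8, 16, 8, 12), G = 44.
u_2 = (8 − 8) + 1.91·44 = 84.04.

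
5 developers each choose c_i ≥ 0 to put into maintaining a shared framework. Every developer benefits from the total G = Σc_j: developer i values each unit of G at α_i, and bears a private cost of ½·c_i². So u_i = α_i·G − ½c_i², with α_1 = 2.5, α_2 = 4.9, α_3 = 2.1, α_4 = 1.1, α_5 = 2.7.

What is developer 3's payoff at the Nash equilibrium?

25.725

Developer i's FOC: ∂u_i/∂c_i = α_i − c_i = 0, so c_i* = α_i.
NE contributions = (2.5, 4.9, 2.1, 1.1, 2.7); G = 13.3.
u_3 = α_3·G − ½·(c_3)² = 2.1·13.3 − ½·2.1² = 25.725.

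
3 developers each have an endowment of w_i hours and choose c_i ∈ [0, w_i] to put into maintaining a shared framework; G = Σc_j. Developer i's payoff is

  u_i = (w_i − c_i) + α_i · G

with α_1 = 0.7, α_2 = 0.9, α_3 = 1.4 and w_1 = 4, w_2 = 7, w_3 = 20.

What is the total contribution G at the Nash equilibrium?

∂u_i/∂c_i = α_i − 1, so developer i contributes w_i if α_i > 1, else 0.
α_i > 1 for i ∈ {3}; NE contributions (0, 0, 20), G = 20.

20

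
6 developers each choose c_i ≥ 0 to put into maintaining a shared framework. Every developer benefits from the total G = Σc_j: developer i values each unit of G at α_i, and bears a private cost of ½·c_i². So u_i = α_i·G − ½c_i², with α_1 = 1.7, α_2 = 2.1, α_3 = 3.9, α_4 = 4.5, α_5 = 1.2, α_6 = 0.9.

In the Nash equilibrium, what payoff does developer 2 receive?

27.825

Developer i's FOC: ∂u_i/∂c_i = α_i − c_i = 0, so c_i* = α_i.
NE contributions = (1.7, 2.1, 3.9, 4.5, 1.2, 0.9); G = 14.3.
u_2 = α_2·G − ½·(c_2)² = 2.1·14.3 − ½·2.1² = 27.825.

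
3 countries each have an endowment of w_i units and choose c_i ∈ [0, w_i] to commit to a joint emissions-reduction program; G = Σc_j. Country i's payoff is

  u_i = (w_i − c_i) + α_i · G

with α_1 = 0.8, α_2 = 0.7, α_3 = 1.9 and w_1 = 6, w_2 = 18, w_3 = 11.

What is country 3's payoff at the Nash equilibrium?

∂u_i/∂c_i = α_i − 1, so country i contributes w_i if α_i > 1, else 0.
α_i > 1 for i ∈ {3}; NE contributions (0, 0, 11), G = 11.
u_3 = (11 − 11) + 1.9·11 = 20.9.

20.9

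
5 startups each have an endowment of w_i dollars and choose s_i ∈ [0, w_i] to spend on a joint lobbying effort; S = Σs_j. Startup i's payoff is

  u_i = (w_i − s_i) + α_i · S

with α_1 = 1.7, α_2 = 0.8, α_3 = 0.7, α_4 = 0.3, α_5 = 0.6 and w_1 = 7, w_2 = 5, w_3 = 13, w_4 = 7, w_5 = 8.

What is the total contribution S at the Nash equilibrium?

∂u_i/∂s_i = α_i − 1, so startup i contributes w_i if α_i > 1, else 0.
α_i > 1 for i ∈ {1}; NE contributions (7, 0, 0, 0, 0), S = 7.

7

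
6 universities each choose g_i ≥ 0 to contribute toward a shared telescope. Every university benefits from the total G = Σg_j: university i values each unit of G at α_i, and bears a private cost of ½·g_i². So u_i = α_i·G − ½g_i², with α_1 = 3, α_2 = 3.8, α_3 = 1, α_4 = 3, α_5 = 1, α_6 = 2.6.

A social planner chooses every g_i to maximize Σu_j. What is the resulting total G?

86.4

Planner FOC: ∂(Σu_j)/∂g_i = (Σα_j) − g_i = 0, so g_i^SO = Σα_j = 14.4 for every i; G^SO = 86.4.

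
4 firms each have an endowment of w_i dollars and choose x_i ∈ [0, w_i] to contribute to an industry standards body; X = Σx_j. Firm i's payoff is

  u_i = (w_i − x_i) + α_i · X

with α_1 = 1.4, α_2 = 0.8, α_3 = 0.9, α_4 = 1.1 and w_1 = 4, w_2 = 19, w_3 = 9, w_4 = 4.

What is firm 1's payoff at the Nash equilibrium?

11.2

∂u_i/∂x_i = α_i − 1, so firm i contributes w_i if α_i > 1, else 0.
α_i > 1 for i ∈ {1, 4}; NE contributions (4, 0, 0, 4), X = 8.
u_1 = (4 − 4) + 1.4·8 = 11.2.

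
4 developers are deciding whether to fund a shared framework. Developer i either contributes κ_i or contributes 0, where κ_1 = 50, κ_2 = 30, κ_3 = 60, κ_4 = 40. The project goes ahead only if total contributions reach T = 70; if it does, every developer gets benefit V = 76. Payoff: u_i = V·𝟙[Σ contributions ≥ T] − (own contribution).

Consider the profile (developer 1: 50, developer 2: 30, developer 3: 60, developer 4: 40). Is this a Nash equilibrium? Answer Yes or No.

No

Total = 180 ≥ 70: provided.
Developer 1 (pledges 50, payoff 26): dropping to 0 → total 130, payoff 76. Profitable deviation.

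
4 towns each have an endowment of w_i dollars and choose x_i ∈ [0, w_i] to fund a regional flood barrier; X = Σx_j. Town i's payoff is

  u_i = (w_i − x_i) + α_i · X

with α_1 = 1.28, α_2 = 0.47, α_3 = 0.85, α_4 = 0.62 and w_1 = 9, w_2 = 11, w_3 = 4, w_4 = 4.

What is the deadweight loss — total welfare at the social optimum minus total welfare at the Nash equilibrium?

42.18

∂u_i/∂x_i = α_i − 1, so town i contributes w_i if α_i > 1, else 0.
α_i > 1 for i ∈ {1}; NE contributions (9, 0, 0, 0), X = 9.
W^NE = Σw_i − X^NE + (Σα_i)·X^NE = 28 + 2.22·9 = 47.98.
Planner: ∂(Σu_j)/∂x_i = Σα_j − 1 = 2.22 > 0, so everyone contributes w_i; X^SO = 28, W^SO = 28 + 2.22·28 = 90.16.
Deadweight loss = 42.18.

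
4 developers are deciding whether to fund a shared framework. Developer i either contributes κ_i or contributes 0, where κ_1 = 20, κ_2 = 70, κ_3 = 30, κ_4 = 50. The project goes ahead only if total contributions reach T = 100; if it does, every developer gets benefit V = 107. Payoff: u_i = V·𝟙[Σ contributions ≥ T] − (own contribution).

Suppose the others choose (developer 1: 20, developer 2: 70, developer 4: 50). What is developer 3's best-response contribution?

0

Others' total = 140 ≥ 100; contributing adds cost 30 for no extra benefit.
Best response: 0.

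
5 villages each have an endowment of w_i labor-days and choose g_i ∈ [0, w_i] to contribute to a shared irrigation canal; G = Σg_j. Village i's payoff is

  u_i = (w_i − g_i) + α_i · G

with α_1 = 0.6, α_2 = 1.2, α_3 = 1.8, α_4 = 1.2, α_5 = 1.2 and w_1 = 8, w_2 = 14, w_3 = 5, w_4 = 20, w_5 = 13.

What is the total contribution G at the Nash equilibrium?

∂u_i/∂g_i = α_i − 1, so village i contributes w_i if α_i > 1, else 0.
α_i > 1 for i ∈ {2, 3, 4, 5}; NE contributions (0, 14, 5, 20, 13), G = 52.

52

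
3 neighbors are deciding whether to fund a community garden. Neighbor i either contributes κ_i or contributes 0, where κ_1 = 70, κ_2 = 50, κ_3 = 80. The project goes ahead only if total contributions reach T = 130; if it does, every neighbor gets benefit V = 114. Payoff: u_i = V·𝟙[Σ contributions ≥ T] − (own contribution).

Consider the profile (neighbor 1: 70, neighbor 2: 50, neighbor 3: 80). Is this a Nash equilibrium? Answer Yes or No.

No

Total = 200 ≥ 130: provided.
Neighbor 1 (pledges 70, payoff 44): dropping to 0 → total 130, payoff 114. Profitable deviation.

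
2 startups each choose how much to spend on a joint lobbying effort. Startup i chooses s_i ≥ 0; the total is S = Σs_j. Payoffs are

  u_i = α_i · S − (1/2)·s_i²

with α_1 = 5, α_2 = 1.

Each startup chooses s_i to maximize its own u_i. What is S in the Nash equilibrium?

6

Startup i's FOC: ∂u_i/∂s_i = α_i − s_i = 0, so s_i* = α_i.
NE contributions = (5, 1); S = 6.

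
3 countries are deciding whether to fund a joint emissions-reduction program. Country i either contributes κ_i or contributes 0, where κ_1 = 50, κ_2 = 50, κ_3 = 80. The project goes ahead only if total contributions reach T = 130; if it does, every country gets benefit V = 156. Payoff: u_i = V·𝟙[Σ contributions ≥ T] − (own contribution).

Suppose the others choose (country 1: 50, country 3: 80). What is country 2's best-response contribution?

Others' total = 130 ≥ 130; contributing adds cost 50 for no extra benefit.
Best response: 0.

0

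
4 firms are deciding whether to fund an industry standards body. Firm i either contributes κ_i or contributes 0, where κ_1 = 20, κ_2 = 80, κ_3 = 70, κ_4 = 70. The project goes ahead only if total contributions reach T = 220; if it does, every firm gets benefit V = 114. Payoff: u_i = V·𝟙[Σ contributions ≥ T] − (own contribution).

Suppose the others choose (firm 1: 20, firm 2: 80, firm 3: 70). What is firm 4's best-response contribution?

Others' total = 170. Contributing 70 brings total to 240 ≥ 220: gain V − κ_4 = 44.
Best response: 70.

70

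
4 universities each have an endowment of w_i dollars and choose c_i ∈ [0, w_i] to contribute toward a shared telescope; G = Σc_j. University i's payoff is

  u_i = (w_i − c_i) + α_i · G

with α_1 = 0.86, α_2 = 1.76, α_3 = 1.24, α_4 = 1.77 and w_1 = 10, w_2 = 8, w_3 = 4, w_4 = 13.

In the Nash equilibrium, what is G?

25

∂u_i/∂c_i = α_i − 1, so university i contributes w_i if α_i > 1, else 0.
α_i > 1 for i ∈ {2, 3, 4}; NE contributions (0, 8, 4, 13), G = 25.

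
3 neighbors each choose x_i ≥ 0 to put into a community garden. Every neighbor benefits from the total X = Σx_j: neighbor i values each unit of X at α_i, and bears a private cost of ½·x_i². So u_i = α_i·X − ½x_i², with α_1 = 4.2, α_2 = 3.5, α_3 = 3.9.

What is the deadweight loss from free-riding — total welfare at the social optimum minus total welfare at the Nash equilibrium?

Neighbor i's FOC: ∂u_i/∂x_i = α_i − x_i = 0, so x_i* = α_i.
NE contributions = (4.2, 3.5, 3.9); X = 11.6.
W^NE = (Σα)·X − ½Σα_i² = 11.6² − ½·45.1 = 112.01.
Planner sets x_i = Σα_j = 11.6 for every i, so X^SO = 3·11.6 = 34.8.
W^SO = (Σα)·X^SO − ½·3·(Σα)² = (3/2)·11.6² = 201.84.
Deadweight loss = W^SO − W^NE = 89.83.

89.83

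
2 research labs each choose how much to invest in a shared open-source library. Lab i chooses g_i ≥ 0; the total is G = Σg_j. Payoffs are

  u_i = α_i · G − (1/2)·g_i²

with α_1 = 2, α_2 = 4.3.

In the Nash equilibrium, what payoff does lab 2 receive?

17.845

Lab i's FOC: ∂u_i/∂g_i = α_i − g_i = 0, so g_i* = α_i.
NE contributions = (2, 4.3); G = 6.3.
u_2 = α_2·G − ½·(g_2)² = 4.3·6.3 − ½·4.3² = 17.845.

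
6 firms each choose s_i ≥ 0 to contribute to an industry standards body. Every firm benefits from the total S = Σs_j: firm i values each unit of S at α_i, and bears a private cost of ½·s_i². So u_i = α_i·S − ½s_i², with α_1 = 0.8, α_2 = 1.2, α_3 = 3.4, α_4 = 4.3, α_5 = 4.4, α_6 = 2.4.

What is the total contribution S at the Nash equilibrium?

Firm i's FOC: ∂u_i/∂s_i = α_i − s_i = 0, so s_i* = α_i.
NE contributions = (0.8, 1.2, 3.4, 4.3, 4.4, 2.4); S = 16.5.

16.5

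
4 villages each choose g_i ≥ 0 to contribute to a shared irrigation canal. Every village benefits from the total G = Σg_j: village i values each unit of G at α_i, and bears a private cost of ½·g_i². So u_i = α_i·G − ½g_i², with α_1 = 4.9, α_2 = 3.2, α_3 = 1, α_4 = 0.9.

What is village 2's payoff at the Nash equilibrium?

26.88

Village i's FOC: ∂u_i/∂g_i = α_i − g_i = 0, so g_i* = α_i.
NE contributions = (4.9, 3.2, 1, 0.9); G = 10.
u_2 = α_2·G − ½·(g_2)² = 3.2·10 − ½·3.2² = 26.88.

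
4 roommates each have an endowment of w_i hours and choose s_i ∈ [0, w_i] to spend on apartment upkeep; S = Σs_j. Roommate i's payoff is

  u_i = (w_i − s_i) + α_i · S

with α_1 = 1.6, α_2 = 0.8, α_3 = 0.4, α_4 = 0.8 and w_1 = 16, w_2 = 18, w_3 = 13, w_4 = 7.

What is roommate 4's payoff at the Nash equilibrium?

19.8

∂u_i/∂s_i = α_i − 1, so roommate i contributes w_i if α_i > 1, else 0.
α_i > 1 for i ∈ {1}; NE contributions (16, 0, 0, 0), S = 16.
u_4 = (7 − 0) + 0.8·16 = 19.8.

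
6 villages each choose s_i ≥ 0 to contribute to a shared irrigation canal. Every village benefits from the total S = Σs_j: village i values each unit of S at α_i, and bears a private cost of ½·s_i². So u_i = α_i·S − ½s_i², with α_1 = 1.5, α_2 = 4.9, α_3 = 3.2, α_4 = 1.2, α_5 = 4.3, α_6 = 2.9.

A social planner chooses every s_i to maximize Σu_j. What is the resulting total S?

108

Planner FOC: ∂(Σu_j)/∂s_i = (Σα_j) − s_i = 0, so s_i^SO = Σα_j = 18 for every i; S^SO = 108.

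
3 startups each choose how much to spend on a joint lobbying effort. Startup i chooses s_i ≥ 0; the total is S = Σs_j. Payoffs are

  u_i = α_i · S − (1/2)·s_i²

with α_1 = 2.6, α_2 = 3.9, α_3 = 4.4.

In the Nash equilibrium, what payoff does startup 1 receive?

Startup i's FOC: ∂u_i/∂s_i = α_i − s_i = 0, so s_i* = α_i.
NE contributions = (2.6, 3.9, 4.4); S = 10.9.
u_1 = α_1·S − ½·(s_1)² = 2.6·10.9 − ½·2.6² = 24.96.

24.96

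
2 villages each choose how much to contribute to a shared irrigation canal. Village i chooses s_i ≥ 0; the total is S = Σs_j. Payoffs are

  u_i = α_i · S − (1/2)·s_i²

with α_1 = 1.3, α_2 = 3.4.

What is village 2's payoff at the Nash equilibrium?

10.2

Village i's FOC: ∂u_i/∂s_i = α_i − s_i = 0, so s_i* = α_i.
NE contributions = (1.3, 3.4); S = 4.7.
u_2 = α_2·S − ½·(s_2)² = 3.4·4.7 − ½·3.4² = 10.2.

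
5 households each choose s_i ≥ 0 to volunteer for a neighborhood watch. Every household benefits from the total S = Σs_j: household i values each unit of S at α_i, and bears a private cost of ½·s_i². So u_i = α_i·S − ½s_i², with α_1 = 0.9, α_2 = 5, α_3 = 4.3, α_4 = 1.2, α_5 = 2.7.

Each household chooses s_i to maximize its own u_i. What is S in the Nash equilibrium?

14.1

Household i's FOC: ∂u_i/∂s_i = α_i − s_i = 0, so s_i* = α_i.
NE contributions = (0.9, 5, 4.3, 1.2, 2.7); S = 14.1.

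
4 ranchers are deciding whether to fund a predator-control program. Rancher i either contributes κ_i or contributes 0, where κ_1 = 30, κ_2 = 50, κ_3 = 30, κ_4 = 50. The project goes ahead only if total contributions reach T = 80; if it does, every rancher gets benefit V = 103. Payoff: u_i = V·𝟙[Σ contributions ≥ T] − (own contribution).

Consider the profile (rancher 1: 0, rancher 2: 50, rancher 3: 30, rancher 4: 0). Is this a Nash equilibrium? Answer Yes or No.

Yes

Total = 80 ≥ 80: provided.
Rancher 1 (pledges 0, payoff 103): pledging 30 → total 110, payoff 73. No gain.
Rancher 2 (pledges 50, payoff 53): dropping to 0 → total 30, payoff 0. No gain.
Rancher 3 (pledges 30, payoff 73): dropping to 0 → total 50, payoff 0. No gain.
Rancher 4 (pledges 0, payoff 103): pledging 50 → total 130, payoff 53. No gain.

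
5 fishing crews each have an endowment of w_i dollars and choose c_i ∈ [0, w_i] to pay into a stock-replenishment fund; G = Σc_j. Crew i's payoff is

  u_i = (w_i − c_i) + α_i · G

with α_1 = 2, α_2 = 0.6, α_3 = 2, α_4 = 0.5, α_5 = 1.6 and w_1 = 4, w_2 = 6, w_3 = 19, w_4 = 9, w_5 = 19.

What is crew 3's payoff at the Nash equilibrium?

84

∂u_i/∂c_i = α_i − 1, so crew i contributes w_i if α_i > 1, else 0.
α_i > 1 for i ∈ {1, 3, 5}; NE contributions (4, 0, 19, 0, 19), G = 42.
u_3 = (19 − 19) + 2·42 = 84.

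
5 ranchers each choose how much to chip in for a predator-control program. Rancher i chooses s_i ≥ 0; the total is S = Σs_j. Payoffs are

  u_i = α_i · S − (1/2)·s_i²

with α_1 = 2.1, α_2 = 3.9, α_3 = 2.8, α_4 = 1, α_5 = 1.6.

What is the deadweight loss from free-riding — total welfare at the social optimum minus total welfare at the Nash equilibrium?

210.45

Rancher i's FOC: ∂u_i/∂s_i = α_i − s_i = 0, so s_i* = α_i.
NE contributions = (2.1, 3.9, 2.8, 1, 1.6); S = 11.4.
W^NE = (Σα)·S − ½Σα_i² = 11.4² − ½·31.02 = 114.45.
Planner sets s_i = Σα_j = 11.4 for every i, so S^SO = 5·11.4 = 57.
W^SO = (Σα)·S^SO − ½·5·(Σα)² = (5/2)·11.4² = 324.9.
Deadweight loss = W^SO − W^NE = 210.45.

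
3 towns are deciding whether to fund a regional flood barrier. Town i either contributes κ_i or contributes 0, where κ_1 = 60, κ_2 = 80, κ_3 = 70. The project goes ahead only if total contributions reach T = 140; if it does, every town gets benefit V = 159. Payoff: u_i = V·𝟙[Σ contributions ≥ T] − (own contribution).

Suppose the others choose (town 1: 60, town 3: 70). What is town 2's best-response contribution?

80

Others' total = 130. Contributing 80 brings total to 210 ≥ 140: gain V − κ_2 = 79.
Best response: 80.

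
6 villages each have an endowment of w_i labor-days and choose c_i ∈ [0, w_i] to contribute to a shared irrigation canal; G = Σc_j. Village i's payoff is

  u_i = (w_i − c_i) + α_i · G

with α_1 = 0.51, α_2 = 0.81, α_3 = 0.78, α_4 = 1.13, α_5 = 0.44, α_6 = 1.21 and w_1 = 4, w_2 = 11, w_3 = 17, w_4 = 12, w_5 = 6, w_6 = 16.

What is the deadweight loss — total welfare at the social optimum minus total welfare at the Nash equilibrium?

147.44

∂u_i/∂c_i = α_i − 1, so village i contributes w_i if α_i > 1, else 0.
α_i > 1 for i ∈ {4, 6}; NE contributions (0, 0, 0, 12, 0, 16), G = 28.
W^NE = Σw_i − G^NE + (Σα_i)·G^NE = 66 + 3.88·28 = 174.64.
Planner: ∂(Σu_j)/∂c_i = Σα_j − 1 = 3.88 > 0, so everyone contributes w_i; G^SO = 66, W^SO = 66 + 3.88·66 = 322.08.
Deadweight loss = 147.44.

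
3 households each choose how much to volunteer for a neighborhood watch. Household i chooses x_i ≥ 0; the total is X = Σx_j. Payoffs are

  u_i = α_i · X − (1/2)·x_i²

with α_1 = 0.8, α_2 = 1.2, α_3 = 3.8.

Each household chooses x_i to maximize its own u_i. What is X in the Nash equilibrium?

5.8

Household i's FOC: ∂u_i/∂x_i = α_i − x_i = 0, so x_i* = α_i.
NE contributions = (0.8, 1.2, 3.8); X = 5.8.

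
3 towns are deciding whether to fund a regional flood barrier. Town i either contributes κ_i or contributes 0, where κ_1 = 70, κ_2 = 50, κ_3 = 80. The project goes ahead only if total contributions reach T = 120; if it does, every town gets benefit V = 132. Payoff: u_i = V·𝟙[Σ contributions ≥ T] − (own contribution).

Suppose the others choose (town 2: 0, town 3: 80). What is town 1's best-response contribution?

70

Others' total = 80. Contributing 70 brings total to 150 ≥ 120: gain V − κ_1 = 62.
Best response: 70.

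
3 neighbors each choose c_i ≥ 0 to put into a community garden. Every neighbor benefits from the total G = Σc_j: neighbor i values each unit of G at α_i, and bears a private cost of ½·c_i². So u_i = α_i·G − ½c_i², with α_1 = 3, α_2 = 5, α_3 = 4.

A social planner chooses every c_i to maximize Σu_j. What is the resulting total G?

36

Planner FOC: ∂(Σu_j)/∂c_i = (Σα_j) − c_i = 0, so c_i^SO = Σα_j = 12 for every i; G^SO = 36.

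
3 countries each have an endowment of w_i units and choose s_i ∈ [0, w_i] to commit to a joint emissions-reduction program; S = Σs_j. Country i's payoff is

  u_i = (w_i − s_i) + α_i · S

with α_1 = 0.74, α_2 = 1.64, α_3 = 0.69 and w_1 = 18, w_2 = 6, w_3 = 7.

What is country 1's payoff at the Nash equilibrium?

∂u_i/∂s_i = α_i − 1, so country i contributes w_i if α_i > 1, else 0.
α_i > 1 for i ∈ {2}; NE contributions (0, 6, 0), S = 6.
u_1 = (18 − 0) + 0.74·6 = 22.44.

22.44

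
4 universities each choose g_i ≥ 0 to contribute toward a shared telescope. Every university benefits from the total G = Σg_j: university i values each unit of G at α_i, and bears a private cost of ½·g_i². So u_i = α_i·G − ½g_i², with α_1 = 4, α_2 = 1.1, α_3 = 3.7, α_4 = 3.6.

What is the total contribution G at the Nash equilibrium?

University i's FOC: ∂u_i/∂g_i = α_i − g_i = 0, so g_i* = α_i.
NE contributions = (4, 1.1, 3.7, 3.6); G = 12.4.

12.4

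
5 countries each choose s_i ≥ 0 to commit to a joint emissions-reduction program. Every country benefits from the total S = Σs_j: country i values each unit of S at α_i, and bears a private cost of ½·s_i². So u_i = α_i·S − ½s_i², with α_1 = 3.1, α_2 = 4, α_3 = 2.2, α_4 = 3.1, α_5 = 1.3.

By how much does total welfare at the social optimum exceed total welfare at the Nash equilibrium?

Country i's FOC: ∂u_i/∂s_i = α_i − s_i = 0, so s_i* = α_i.
NE contributions = (3.1, 4, 2.2, 3.1, 1.3); S = 13.7.
W^NE = (Σα)·S − ½Σα_i² = 13.7² − ½·41.75 = 166.815.
Planner sets s_i = Σα_j = 13.7 for every i, so S^SO = 5·13.7 = 68.5.
W^SO = (Σα)·S^SO − ½·5·(Σα)² = (5/2)·13.7² = 469.225.
Deadweight loss = W^SO − W^NE = 302.41.

302.41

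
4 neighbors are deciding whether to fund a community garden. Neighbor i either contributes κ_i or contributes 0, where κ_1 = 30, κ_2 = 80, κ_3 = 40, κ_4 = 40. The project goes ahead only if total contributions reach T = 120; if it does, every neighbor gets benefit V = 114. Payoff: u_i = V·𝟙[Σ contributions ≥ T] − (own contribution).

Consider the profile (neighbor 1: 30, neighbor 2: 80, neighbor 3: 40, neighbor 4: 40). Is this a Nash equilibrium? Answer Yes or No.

Total = 190 ≥ 120: provided.
Neighbor 1 (pledges 30, payoff 84): dropping to 0 → total 160, payoff 114. Profitable deviation.

No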